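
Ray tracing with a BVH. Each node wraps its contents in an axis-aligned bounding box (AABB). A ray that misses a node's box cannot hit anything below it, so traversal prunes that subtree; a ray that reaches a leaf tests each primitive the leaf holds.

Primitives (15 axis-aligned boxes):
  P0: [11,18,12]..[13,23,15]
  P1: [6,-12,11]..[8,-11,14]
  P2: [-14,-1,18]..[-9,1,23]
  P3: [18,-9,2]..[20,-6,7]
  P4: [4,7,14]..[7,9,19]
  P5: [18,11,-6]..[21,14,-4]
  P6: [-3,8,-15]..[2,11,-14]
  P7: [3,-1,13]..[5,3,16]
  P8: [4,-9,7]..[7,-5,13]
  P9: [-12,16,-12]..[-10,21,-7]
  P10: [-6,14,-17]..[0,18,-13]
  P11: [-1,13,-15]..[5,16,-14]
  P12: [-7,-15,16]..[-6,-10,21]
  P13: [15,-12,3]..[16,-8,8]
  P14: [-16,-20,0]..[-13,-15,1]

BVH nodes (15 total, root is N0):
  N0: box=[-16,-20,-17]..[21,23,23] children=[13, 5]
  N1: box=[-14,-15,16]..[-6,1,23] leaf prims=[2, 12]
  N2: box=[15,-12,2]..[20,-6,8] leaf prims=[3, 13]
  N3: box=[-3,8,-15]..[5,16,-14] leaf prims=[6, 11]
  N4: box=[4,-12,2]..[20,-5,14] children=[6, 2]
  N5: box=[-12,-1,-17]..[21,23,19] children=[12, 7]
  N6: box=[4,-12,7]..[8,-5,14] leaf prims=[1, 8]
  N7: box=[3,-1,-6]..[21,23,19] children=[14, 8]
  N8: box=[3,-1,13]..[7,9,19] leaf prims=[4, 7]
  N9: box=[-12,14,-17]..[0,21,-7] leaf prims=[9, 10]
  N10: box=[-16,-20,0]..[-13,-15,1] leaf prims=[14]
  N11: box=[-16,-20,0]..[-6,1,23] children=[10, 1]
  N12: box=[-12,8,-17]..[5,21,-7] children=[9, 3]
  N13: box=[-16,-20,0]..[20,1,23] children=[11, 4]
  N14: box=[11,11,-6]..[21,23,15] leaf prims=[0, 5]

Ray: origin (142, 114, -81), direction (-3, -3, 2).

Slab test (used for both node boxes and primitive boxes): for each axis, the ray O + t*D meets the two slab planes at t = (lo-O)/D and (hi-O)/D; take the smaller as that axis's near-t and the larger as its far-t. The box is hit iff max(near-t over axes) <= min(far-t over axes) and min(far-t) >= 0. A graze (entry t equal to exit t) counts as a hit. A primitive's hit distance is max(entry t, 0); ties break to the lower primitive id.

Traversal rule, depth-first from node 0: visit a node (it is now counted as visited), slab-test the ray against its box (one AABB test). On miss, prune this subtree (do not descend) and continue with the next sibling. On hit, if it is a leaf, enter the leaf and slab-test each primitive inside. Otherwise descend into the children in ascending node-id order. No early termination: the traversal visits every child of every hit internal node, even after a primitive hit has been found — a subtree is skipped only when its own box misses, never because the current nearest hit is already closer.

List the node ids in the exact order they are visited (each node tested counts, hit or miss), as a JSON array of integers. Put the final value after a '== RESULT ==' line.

Walk:
N0 x:[121/3,158/3] y:[91/3,134/3] z:[32,52] -> hit [121/3,134/3], descend [5, 13]
  N5 x:[121/3,154/3] y:[91/3,115/3] z:[32,50] -> miss, prune
  N13 x:[122/3,158/3] y:[113/3,134/3] z:[81/2,52] -> hit [122/3,134/3], descend [4, 11]
    N4 x:[122/3,46] y:[119/3,42] z:[83/2,95/2] -> hit [83/2,42], descend [2, 6]
      N2 x:[122/3,127/3] y:[40,42] z:[83/2,89/2] -> hit [83/2,42] leaf, test {P3(miss), P13@t=42}
      N6 x:[134/3,46] y:[119/3,42] z:[44,95/2] -> miss, prune
    N11 x:[148/3,158/3] y:[113/3,134/3] z:[81/2,52] -> miss, prune

7 AABB tests over nodes [0, 5, 13, 4, 2, 6, 11]; 1 leaf entered; closest P13.

== RESULT ==
[0, 5, 13, 4, 2, 6, 11]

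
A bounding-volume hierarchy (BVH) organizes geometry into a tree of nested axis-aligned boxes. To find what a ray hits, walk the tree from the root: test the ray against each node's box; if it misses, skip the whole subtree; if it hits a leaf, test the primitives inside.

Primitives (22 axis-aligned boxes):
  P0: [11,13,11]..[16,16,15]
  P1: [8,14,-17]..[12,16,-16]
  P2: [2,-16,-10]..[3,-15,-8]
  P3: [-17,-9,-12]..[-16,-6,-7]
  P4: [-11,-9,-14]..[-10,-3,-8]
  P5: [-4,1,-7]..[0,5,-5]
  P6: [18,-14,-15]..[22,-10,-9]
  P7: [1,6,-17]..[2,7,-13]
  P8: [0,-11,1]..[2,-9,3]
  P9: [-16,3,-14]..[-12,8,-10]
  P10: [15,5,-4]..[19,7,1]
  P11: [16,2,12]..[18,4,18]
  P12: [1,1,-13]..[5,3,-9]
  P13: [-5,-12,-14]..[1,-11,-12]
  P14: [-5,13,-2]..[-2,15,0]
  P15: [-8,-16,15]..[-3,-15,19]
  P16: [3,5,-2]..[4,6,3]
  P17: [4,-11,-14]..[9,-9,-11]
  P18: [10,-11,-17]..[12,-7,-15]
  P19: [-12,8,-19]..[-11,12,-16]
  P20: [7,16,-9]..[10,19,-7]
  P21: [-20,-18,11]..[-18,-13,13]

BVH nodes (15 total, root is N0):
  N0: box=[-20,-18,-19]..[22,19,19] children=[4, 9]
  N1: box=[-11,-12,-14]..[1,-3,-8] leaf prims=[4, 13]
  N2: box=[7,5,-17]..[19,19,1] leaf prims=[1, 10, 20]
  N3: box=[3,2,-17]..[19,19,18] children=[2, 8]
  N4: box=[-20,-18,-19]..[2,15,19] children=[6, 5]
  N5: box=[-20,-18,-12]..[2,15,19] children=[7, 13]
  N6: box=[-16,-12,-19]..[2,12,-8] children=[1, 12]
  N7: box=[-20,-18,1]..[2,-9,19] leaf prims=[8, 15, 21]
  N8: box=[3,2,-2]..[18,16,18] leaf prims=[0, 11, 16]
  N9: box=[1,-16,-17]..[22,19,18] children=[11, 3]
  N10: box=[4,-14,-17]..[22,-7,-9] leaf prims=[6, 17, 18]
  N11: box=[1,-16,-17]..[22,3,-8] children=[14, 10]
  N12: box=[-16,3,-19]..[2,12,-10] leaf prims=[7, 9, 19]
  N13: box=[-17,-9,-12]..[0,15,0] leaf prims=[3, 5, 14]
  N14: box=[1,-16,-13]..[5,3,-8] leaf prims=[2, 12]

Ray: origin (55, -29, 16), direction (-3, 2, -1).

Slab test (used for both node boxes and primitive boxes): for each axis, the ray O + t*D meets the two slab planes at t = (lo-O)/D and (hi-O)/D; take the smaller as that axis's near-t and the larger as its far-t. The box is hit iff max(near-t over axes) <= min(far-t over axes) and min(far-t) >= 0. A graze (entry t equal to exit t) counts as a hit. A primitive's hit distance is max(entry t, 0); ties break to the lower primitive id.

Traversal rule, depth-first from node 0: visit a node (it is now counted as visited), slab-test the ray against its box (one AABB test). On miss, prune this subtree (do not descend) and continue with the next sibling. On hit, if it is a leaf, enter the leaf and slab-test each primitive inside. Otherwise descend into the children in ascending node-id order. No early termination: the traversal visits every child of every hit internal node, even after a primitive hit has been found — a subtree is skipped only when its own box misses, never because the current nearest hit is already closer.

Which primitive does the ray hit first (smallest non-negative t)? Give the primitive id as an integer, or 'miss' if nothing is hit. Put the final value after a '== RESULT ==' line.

Traverse from the root:
N0 x:[11,25] y:[11/2,24] z:[-3,35] -> hit [11,24], descend [4, 9]
  N4 x:[53/3,25] y:[11/2,22] z:[-3,35] -> hit [53/3,22], descend [5, 6]
    N5 x:[53/3,25] y:[11/2,22] z:[-3,28] -> hit [53/3,22], descend [7, 13]
      N7 x:[53/3,25] y:[11/2,10] z:[-3,15] -> miss, prune
      N13 x:[55/3,24] y:[10,22] z:[16,28] -> hit [55/3,22] leaf, test {P3(miss), P5(miss), P14(miss)}
    N6 x:[53/3,71/3] y:[17/2,41/2] z:[24,35] -> miss, prune
  N9 x:[11,18] y:[13/2,24] z:[-2,33] -> hit [11,18], descend [3, 11]
    N3 x:[12,52/3] y:[31/2,24] z:[-2,33] -> hit [31/2,52/3], descend [2, 8]
      N2 x:[12,16] y:[17,24] z:[15,33] -> miss, prune
      N8 x:[37/3,52/3] y:[31/2,45/2] z:[-2,18] -> hit [31/2,52/3] leaf, test {P0(miss), P11(miss), P16@t=17}
    N11 x:[11,18] y:[13/2,16] z:[24,33] -> miss, prune

Summary -> nodes [0, 4, 5, 7, 13, 6, 9, 3, 2, 8, 11]; box-tests=11; leaf-entries=2; first=P16

== RESULT ==
16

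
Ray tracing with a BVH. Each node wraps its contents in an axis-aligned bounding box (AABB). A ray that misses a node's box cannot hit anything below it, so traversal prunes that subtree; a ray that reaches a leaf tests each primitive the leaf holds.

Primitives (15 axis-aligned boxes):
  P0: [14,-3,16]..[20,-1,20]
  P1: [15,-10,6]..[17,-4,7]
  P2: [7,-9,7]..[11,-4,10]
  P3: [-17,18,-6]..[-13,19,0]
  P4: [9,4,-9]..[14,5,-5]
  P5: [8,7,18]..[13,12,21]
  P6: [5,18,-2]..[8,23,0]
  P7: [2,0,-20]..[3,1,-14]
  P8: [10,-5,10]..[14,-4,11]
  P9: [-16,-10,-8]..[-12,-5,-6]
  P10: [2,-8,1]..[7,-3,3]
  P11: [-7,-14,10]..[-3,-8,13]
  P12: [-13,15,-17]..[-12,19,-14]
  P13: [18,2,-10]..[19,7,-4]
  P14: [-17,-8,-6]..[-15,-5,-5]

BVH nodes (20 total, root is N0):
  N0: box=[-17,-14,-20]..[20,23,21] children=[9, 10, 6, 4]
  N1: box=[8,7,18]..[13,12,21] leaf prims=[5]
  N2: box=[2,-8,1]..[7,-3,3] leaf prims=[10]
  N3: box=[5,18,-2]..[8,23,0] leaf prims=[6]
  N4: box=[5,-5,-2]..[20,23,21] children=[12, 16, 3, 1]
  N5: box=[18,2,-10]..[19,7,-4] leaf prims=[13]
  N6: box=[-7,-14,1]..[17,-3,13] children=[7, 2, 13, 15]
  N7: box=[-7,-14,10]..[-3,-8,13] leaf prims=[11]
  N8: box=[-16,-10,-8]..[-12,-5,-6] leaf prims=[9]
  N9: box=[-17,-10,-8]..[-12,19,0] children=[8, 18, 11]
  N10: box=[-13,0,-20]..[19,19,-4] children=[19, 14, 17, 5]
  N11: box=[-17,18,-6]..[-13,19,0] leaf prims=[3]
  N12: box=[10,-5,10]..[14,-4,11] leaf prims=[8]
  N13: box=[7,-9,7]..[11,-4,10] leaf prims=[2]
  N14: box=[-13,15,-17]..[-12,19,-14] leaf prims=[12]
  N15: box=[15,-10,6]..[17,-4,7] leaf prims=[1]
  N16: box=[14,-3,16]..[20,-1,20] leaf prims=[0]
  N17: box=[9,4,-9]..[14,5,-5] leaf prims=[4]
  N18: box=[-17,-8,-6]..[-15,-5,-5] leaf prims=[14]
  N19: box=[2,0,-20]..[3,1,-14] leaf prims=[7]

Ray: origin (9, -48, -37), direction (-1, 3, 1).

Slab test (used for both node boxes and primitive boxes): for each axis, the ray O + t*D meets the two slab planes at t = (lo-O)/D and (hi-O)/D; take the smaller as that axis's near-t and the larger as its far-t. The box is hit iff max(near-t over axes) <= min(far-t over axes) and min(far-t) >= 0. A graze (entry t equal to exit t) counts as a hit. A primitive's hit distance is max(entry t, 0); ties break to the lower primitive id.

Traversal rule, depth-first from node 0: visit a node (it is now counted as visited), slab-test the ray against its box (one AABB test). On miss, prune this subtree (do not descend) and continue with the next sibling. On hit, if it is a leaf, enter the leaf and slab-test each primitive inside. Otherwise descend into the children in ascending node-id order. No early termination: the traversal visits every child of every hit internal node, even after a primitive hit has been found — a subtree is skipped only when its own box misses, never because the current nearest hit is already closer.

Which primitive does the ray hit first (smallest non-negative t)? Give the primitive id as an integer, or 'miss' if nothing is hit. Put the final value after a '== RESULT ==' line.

Traverse from the root:
N0 x:[-11,26] y:[34/3,71/3] z:[17,58] -> hit [17,71/3], descend [4, 6, 9, 10]
  N4 x:[-11,4] y:[43/3,71/3] z:[35,58] -> miss, prune
  N6 x:[-8,16] y:[34/3,15] z:[38,50] -> miss, prune
  N9 x:[21,26] y:[38/3,67/3] z:[29,37] -> miss, prune
  N10 x:[-10,22] y:[16,67/3] z:[17,33] -> hit [17,22], descend [5, 14, 17, 19]
    N5 x:[-10,-9] y:[50/3,55/3] z:[27,33] -> miss, prune
    N14 x:[21,22] y:[21,67/3] z:[20,23] -> hit [21,22] leaf, test {P12@t=21}
    N17 x:[-5,0] y:[52/3,53/3] z:[28,32] -> miss, prune
    N19 x:[6,7] y:[16,49/3] z:[17,23] -> miss, prune

Summary -> nodes [0, 4, 6, 9, 10, 5, 14, 17, 19]; box-tests=9; leaf-entries=1; first=P12

== RESULT ==
12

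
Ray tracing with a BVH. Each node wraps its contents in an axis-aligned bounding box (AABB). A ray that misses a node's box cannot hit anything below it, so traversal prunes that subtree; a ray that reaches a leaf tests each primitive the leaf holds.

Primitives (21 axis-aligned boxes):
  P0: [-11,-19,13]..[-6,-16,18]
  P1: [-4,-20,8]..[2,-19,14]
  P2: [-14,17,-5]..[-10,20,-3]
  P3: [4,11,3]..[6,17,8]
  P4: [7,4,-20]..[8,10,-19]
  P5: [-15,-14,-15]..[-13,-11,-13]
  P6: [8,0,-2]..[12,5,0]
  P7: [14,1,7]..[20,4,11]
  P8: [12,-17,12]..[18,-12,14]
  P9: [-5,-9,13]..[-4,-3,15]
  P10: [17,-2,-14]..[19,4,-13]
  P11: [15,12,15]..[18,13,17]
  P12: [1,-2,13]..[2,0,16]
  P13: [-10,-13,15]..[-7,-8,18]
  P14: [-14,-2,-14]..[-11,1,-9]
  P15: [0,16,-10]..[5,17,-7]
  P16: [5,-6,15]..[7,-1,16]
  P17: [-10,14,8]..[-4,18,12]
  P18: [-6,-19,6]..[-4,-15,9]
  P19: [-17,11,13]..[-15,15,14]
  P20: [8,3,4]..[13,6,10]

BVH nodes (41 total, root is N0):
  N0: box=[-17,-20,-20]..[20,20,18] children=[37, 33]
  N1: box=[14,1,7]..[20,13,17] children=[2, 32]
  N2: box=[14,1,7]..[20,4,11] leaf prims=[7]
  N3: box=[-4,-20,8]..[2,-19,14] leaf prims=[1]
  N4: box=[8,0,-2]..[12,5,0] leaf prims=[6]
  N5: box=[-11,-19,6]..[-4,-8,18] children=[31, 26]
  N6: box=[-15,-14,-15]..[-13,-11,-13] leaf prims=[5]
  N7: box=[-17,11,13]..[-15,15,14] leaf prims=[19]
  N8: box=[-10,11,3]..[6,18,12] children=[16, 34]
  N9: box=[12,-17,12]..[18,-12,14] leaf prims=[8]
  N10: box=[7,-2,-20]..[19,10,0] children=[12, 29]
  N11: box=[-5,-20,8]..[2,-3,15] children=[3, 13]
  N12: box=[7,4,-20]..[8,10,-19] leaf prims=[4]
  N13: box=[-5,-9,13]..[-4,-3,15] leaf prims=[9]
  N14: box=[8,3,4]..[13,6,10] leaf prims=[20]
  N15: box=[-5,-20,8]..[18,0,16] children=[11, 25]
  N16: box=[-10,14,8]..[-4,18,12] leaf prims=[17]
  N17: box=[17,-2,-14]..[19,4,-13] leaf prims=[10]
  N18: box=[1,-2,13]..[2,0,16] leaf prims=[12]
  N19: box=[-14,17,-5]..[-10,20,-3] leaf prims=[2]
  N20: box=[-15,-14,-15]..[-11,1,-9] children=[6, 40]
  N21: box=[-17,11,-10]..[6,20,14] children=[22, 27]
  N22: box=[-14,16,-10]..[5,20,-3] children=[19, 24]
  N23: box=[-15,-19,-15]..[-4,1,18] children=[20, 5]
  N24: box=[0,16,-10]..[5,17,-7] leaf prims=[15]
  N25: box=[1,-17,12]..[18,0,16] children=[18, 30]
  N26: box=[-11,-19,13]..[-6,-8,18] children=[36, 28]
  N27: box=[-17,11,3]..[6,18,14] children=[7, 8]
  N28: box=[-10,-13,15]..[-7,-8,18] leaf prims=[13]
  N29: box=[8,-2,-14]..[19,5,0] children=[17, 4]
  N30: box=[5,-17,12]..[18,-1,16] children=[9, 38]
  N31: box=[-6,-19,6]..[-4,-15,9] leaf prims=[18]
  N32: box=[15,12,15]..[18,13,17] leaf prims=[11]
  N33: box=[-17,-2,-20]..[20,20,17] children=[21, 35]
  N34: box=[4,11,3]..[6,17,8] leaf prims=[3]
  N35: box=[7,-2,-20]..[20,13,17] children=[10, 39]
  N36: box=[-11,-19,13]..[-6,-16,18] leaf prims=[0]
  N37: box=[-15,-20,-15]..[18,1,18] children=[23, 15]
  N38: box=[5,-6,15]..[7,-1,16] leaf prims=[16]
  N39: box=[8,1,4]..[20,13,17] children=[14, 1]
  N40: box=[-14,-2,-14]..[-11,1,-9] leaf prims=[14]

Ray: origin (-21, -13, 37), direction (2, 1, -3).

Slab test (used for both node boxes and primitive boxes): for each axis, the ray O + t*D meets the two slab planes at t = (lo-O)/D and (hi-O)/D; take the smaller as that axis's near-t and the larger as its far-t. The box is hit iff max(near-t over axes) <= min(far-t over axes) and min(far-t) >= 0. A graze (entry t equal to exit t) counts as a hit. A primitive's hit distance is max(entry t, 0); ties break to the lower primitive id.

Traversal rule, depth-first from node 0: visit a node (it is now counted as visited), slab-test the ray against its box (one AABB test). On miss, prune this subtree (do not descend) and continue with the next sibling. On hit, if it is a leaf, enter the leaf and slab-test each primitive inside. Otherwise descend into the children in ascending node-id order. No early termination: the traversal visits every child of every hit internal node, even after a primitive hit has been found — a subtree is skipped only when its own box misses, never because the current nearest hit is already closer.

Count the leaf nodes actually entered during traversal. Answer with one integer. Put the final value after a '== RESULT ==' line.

Walk:
N0 x:[2,41/2] y:[-7,33] z:[19/3,19] -> hit [19/3,19], descend [33, 37]
  N33 x:[2,41/2] y:[11,33] z:[20/3,19] -> hit [11,19], descend [21, 35]
    N21 x:[2,27/2] y:[24,33] z:[23/3,47/3] -> miss, prune
    N35 x:[14,41/2] y:[11,26] z:[20/3,19] -> hit [14,19], descend [10, 39]
      N10 x:[14,20] y:[11,23] z:[37/3,19] -> hit [14,19], descend [12, 29]
        N12 x:[14,29/2] y:[17,23] z:[56/3,19] -> miss, prune
        N29 x:[29/2,20] y:[11,18] z:[37/3,17] -> hit [29/2,17], descend [4, 17]
          N4 x:[29/2,33/2] y:[13,18] z:[37/3,13] -> miss, prune
          N17 x:[19,20] y:[11,17] z:[50/3,17] -> miss, prune
      N39 x:[29/2,41/2] y:[14,26] z:[20/3,11] -> miss, prune
  N37 x:[3,39/2] y:[-7,14] z:[19/3,52/3] -> hit [19/3,14], descend [15, 23]
    N15 x:[8,39/2] y:[-7,13] z:[7,29/3] -> hit [8,29/3], descend [11, 25]
      N11 x:[8,23/2] y:[-7,10] z:[22/3,29/3] -> hit [8,29/3], descend [3, 13]
        N3 x:[17/2,23/2] y:[-7,-6] z:[23/3,29/3] -> miss, prune
        N13 x:[8,17/2] y:[4,10] z:[22/3,8] -> hit [8,8] leaf, test {P9@t=8}
      N25 x:[11,39/2] y:[-4,13] z:[7,25/3] -> miss, prune
    N23 x:[3,17/2] y:[-6,14] z:[19/3,52/3] -> hit [19/3,17/2], descend [5, 20]
      N5 x:[5,17/2] y:[-6,5] z:[19/3,31/3] -> miss, prune
      N20 x:[3,5] y:[-1,14] z:[46/3,52/3] -> miss, prune

Summary -> nodes [0, 33, 21, 35, 10, 12, 29, 4, 17, 39, 37, 15, 11, 3, 13, 25, 23, 5, 20]; box-tests=19; leaf-entries=1; first=P9

== RESULT ==
1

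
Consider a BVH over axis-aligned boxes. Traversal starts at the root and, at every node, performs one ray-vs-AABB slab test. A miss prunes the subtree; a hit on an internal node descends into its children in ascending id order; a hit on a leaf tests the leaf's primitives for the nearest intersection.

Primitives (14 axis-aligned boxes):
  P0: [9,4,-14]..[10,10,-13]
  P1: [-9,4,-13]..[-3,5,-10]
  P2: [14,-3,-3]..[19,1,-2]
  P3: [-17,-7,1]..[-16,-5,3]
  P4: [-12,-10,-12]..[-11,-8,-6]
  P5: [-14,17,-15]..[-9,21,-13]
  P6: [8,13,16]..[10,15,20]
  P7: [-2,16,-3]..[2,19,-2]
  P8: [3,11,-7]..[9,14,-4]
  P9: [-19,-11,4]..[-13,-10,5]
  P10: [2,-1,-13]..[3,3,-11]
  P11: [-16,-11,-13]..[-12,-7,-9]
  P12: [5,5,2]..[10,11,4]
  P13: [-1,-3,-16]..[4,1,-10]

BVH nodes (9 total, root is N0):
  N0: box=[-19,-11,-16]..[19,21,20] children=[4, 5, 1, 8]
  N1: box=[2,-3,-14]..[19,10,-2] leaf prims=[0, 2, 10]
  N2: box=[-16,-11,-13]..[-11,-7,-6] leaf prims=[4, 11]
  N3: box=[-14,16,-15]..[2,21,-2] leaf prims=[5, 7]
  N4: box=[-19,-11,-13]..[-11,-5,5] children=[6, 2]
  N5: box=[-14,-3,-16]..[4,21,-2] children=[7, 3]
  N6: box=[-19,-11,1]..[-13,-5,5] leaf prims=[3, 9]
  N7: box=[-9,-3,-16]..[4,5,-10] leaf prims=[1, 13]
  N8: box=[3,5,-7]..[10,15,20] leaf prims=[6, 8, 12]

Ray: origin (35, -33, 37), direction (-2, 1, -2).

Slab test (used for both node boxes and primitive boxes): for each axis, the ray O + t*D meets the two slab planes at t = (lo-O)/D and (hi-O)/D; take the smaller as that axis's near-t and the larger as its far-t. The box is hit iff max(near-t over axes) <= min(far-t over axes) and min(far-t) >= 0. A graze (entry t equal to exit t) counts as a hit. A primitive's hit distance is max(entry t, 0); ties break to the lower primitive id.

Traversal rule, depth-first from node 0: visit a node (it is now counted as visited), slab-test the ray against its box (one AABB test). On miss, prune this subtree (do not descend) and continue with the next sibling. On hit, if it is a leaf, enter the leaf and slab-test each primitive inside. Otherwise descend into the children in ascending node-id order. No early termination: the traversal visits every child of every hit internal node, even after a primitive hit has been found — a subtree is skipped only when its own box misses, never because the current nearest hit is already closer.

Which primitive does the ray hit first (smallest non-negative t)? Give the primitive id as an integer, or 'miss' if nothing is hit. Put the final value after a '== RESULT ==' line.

Walk:
N0 x:[8,27] y:[22,54] z:[17/2,53/2] -> hit [22,53/2], descend [1, 4, 5, 8]
  N1 x:[8,33/2] y:[30,43] z:[39/2,51/2] -> miss, prune
  N4 x:[23,27] y:[22,28] z:[16,25] -> hit [23,25], descend [2, 6]
    N2 x:[23,51/2] y:[22,26] z:[43/2,25] -> hit [23,25] leaf, test {P4@t=23, P11@t=47/2}
    N6 x:[24,27] y:[22,28] z:[16,18] -> miss, prune
  N5 x:[31/2,49/2] y:[30,54] z:[39/2,53/2] -> miss, prune
  N8 x:[25/2,16] y:[38,48] z:[17/2,22] -> miss, prune

order=[0, 1, 4, 2, 6, 5, 8]  |boxes|=7  |leaves|=1  hit=P4

== RESULT ==
4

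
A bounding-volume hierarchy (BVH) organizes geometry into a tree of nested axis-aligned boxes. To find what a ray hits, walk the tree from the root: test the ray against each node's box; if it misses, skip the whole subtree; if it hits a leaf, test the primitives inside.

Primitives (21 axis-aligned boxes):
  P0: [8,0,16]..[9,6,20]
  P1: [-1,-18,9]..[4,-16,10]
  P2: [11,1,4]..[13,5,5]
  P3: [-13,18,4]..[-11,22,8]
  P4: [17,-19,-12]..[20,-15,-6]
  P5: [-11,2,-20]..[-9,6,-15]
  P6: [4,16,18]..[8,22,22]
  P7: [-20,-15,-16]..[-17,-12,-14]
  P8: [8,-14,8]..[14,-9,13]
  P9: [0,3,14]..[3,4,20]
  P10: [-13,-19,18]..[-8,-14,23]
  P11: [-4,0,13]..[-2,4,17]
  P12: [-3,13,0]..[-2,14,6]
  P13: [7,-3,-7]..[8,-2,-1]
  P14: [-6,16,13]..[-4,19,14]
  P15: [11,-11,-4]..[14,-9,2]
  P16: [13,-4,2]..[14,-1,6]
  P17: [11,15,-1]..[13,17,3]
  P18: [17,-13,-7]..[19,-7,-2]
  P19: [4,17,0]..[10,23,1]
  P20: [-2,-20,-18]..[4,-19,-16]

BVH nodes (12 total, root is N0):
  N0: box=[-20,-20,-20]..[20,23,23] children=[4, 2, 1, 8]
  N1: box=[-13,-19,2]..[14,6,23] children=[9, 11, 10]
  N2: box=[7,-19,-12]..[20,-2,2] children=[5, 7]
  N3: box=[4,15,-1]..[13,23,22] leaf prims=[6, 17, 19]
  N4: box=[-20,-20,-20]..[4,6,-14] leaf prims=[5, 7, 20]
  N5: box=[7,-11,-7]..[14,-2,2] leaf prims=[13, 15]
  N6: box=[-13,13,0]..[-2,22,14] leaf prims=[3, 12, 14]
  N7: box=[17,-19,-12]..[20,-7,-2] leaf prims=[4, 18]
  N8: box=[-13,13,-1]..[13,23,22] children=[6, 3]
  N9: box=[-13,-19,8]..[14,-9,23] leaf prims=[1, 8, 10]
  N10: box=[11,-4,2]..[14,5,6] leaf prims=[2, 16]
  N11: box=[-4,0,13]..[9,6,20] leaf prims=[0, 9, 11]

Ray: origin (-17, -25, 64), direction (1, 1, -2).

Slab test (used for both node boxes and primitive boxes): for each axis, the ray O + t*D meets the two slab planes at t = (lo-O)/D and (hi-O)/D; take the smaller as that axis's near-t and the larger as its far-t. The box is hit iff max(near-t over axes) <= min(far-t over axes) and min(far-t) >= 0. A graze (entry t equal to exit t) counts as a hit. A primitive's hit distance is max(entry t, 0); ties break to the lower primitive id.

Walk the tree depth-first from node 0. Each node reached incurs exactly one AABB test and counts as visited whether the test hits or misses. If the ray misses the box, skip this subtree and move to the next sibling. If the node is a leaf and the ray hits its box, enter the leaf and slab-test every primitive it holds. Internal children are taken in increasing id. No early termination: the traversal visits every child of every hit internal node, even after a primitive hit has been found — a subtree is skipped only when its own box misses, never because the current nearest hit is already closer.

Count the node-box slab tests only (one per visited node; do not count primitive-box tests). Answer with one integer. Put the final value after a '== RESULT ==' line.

Traverse from the root:
N0 x:[-3,37] y:[5,48] z:[41/2,42] -> hit [41/2,37], descend [1, 2, 4, 8]
  N1 x:[4,31] y:[6,31] z:[41/2,31] -> hit [41/2,31], descend [9, 10, 11]
    N9 x:[4,31] y:[6,16] z:[41/2,28] -> miss, prune
    N10 x:[28,31] y:[21,30] z:[29,31] -> hit [29,30] leaf, test {P2@t=59/2, P16(miss)}
    N11 x:[13,26] y:[25,31] z:[22,51/2] -> hit [25,51/2] leaf, test {P0(miss), P9(miss), P11(miss)}
  N2 x:[24,37] y:[6,23] z:[31,38] -> miss, prune
  N4 x:[-3,21] y:[5,31] z:[39,42] -> miss, prune
  N8 x:[4,30] y:[38,48] z:[21,65/2] -> miss, prune

order=[0, 1, 9, 10, 11, 2, 4, 8]  |boxes|=8  |leaves|=2  hit=P2

== RESULT ==
8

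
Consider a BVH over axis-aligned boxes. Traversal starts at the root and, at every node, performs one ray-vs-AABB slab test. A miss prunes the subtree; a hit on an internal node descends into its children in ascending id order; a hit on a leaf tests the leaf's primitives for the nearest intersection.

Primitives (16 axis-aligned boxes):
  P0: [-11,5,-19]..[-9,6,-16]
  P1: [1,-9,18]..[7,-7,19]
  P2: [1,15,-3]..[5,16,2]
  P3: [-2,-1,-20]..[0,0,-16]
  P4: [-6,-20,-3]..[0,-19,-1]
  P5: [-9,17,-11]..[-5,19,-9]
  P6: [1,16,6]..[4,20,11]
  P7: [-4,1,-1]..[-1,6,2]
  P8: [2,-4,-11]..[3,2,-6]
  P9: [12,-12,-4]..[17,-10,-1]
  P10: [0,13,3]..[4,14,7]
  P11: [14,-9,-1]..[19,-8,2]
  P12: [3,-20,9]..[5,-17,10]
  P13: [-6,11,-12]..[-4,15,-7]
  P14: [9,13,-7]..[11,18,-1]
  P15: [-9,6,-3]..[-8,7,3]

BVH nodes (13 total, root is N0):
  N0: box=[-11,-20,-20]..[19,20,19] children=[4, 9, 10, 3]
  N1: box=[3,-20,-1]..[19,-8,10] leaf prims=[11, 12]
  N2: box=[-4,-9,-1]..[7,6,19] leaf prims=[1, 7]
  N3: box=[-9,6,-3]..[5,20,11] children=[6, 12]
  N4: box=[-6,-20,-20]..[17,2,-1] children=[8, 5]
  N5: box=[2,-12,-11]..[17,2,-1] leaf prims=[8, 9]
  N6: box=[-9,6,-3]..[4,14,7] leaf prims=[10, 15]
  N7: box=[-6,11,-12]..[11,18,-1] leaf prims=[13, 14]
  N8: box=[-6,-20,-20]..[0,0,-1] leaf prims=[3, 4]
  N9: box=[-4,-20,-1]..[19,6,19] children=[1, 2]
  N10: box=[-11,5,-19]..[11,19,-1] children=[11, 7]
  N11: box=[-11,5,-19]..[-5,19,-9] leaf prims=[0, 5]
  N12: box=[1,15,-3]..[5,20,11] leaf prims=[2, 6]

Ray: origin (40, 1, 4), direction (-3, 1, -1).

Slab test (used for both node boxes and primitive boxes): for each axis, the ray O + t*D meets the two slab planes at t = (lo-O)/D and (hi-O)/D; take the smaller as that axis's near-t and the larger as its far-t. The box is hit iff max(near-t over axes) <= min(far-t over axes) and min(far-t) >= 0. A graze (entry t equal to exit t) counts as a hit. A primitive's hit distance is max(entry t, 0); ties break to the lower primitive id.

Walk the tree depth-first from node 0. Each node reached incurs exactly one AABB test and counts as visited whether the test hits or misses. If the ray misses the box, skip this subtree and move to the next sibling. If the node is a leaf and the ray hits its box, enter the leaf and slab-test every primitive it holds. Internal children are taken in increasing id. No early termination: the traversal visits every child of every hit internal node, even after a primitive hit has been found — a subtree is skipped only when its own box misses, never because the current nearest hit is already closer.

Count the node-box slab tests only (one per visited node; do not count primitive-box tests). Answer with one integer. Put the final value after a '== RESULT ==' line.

Trace the traversal:
N0 x:[7,17] y:[-21,19] z:[-15,24] -> hit [7,17], descend [3, 4, 9, 10]
  N3 x:[35/3,49/3] y:[5,19] z:[-7,7] -> miss, prune
  N4 x:[23/3,46/3] y:[-21,1] z:[5,24] -> miss, prune
  N9 x:[7,44/3] y:[-21,5] z:[-15,5] -> miss, prune
  N10 x:[29/3,17] y:[4,18] z:[5,23] -> hit [29/3,17], descend [7, 11]
    N7 x:[29/3,46/3] y:[10,17] z:[5,16] -> hit [10,46/3] leaf, test {P13(miss), P14(miss)}
    N11 x:[15,17] y:[4,18] z:[13,23] -> hit [15,17] leaf, test {P0(miss), P5(miss)}

Visited [0, 3, 4, 9, 10, 7, 11]. Tests: 7 box, 2 leaf. Nearest: miss.

== RESULT ==
7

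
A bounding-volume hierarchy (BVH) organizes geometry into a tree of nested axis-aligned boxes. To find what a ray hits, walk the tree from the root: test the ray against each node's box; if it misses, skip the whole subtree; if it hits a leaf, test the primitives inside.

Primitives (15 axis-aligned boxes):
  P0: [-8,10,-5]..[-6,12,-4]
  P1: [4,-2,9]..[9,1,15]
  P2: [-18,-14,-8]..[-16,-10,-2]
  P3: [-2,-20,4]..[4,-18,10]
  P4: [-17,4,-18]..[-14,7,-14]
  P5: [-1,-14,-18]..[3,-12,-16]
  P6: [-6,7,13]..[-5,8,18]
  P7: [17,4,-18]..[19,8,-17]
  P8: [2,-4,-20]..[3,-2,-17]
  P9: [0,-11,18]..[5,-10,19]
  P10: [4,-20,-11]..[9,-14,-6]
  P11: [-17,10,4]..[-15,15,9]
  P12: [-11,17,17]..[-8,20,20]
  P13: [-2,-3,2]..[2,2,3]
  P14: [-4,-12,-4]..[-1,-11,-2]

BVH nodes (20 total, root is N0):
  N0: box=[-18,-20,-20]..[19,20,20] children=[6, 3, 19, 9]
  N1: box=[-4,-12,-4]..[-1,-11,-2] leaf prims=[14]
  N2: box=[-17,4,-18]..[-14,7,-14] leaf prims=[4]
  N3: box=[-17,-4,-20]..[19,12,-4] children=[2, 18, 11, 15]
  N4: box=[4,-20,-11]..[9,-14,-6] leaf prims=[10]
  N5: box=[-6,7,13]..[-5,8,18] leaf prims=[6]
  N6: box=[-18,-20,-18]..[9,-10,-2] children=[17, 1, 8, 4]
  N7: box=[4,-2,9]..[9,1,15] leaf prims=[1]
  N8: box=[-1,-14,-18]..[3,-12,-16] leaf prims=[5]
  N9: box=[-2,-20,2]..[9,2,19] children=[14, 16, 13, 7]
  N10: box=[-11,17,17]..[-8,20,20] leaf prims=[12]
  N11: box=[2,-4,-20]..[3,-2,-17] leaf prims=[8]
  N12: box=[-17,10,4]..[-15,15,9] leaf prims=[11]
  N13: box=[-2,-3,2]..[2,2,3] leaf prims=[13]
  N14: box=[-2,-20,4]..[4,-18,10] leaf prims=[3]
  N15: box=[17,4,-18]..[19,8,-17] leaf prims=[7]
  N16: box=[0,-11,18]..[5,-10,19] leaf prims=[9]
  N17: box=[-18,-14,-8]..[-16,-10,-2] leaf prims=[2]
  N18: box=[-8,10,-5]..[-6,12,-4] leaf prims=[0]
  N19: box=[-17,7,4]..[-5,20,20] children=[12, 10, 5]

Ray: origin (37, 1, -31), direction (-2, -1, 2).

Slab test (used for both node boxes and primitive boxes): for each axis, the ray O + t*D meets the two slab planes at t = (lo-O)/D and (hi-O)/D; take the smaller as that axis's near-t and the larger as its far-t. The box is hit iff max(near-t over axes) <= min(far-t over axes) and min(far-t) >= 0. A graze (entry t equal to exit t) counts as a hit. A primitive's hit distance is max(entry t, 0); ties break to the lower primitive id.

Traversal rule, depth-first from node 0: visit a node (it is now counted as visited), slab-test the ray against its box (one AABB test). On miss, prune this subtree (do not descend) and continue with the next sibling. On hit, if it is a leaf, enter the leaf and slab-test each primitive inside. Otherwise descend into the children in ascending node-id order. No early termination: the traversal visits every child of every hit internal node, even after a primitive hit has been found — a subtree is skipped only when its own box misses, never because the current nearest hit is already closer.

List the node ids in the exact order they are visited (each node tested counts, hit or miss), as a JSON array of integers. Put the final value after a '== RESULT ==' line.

Walk:
N0 x:[9,55/2] y:[-19,21] z:[11/2,51/2] -> hit [9,21], descend [3, 6, 9, 19]
  N3 x:[9,27] y:[-11,5] z:[11/2,27/2] -> miss, prune
  N6 x:[14,55/2] y:[11,21] z:[13/2,29/2] -> hit [14,29/2], descend [1, 4, 8, 17]
    N1 x:[19,41/2] y:[12,13] z:[27/2,29/2] -> miss, prune
    N4 x:[14,33/2] y:[15,21] z:[10,25/2] -> miss, prune
    N8 x:[17,19] y:[13,15] z:[13/2,15/2] -> miss, prune
    N17 x:[53/2,55/2] y:[11,15] z:[23/2,29/2] -> miss, prune
  N9 x:[14,39/2] y:[-1,21] z:[33/2,25] -> hit [33/2,39/2], descend [7, 13, 14, 16]
    N7 x:[14,33/2] y:[0,3] z:[20,23] -> miss, prune
    N13 x:[35/2,39/2] y:[-1,4] z:[33/2,17] -> miss, prune
    N14 x:[33/2,39/2] y:[19,21] z:[35/2,41/2] -> hit [19,39/2] leaf, test {P3@t=19}
    N16 x:[16,37/2] y:[11,12] z:[49/2,25] -> miss, prune
  N19 x:[21,27] y:[-19,-6] z:[35/2,51/2] -> miss, prune

order=[0, 3, 6, 1, 4, 8, 17, 9, 7, 13, 14, 16, 19]  |boxes|=13  |leaves|=1  hit=P3

== RESULT ==
[0, 3, 6, 1, 4, 8, 17, 9, 7, 13, 14, 16, 19]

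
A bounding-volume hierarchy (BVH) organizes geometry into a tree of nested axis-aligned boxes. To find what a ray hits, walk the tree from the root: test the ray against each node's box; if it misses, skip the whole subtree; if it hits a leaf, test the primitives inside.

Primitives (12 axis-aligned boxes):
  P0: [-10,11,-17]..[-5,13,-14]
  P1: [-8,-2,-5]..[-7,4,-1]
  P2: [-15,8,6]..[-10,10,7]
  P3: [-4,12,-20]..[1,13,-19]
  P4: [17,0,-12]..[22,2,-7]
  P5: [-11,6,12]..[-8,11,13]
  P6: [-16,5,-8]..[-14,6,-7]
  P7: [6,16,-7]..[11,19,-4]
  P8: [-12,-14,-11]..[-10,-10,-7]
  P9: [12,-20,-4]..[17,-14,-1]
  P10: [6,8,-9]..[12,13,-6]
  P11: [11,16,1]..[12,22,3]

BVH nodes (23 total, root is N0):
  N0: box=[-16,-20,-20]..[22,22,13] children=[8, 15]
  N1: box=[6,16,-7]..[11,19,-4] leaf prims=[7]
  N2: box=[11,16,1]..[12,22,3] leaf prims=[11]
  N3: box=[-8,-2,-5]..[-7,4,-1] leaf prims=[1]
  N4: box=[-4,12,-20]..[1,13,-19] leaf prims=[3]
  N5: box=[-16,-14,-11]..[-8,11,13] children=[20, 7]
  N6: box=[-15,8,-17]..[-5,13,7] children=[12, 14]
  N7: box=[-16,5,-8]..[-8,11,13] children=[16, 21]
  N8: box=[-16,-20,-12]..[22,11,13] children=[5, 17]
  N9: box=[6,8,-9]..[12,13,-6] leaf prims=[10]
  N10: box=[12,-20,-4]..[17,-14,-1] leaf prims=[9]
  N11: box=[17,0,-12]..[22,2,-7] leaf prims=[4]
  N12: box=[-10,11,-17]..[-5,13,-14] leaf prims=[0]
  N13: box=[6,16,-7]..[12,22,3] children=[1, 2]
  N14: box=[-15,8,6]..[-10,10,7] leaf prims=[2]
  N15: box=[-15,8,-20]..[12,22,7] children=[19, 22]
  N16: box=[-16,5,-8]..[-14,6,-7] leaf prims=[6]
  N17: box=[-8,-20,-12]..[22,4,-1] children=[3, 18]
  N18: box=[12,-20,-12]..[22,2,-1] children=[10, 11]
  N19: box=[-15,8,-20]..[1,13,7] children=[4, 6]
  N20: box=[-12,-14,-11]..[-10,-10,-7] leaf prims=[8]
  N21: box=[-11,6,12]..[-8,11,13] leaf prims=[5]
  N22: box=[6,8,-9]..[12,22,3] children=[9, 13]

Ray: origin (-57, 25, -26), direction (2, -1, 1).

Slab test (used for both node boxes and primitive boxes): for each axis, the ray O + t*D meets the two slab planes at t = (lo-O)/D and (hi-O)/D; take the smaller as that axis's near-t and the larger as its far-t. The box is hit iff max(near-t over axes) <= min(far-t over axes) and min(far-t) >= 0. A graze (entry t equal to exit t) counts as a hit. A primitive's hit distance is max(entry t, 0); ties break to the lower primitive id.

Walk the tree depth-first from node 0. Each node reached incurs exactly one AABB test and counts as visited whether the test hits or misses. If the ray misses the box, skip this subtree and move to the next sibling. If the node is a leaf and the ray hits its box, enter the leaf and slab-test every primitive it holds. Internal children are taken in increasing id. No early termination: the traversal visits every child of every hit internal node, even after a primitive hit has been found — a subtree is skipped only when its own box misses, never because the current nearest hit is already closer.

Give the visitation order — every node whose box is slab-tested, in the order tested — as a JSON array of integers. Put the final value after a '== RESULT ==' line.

Traverse from the root:
N0 x:[41/2,79/2] y:[3,45] z:[6,39] -> hit [41/2,39], descend [8, 15]
  N8 x:[41/2,79/2] y:[14,45] z:[14,39] -> hit [41/2,39], descend [5, 17]
    N5 x:[41/2,49/2] y:[14,39] z:[15,39] -> hit [41/2,49/2], descend [7, 20]
      N7 x:[41/2,49/2] y:[14,20] z:[18,39] -> miss, prune
      N20 x:[45/2,47/2] y:[35,39] z:[15,19] -> miss, prune
    N17 x:[49/2,79/2] y:[21,45] z:[14,25] -> hit [49/2,25], descend [3, 18]
      N3 x:[49/2,25] y:[21,27] z:[21,25] -> hit [49/2,25] leaf, test {P1@t=49/2}
      N18 x:[69/2,79/2] y:[23,45] z:[14,25] -> miss, prune
  N15 x:[21,69/2] y:[3,17] z:[6,33] -> miss, prune

Visited [0, 8, 5, 7, 20, 17, 3, 18, 15]. Tests: 9 box, 1 leaf. Nearest: P1.

== RESULT ==
[0, 8, 5, 7, 20, 17, 3, 18, 15]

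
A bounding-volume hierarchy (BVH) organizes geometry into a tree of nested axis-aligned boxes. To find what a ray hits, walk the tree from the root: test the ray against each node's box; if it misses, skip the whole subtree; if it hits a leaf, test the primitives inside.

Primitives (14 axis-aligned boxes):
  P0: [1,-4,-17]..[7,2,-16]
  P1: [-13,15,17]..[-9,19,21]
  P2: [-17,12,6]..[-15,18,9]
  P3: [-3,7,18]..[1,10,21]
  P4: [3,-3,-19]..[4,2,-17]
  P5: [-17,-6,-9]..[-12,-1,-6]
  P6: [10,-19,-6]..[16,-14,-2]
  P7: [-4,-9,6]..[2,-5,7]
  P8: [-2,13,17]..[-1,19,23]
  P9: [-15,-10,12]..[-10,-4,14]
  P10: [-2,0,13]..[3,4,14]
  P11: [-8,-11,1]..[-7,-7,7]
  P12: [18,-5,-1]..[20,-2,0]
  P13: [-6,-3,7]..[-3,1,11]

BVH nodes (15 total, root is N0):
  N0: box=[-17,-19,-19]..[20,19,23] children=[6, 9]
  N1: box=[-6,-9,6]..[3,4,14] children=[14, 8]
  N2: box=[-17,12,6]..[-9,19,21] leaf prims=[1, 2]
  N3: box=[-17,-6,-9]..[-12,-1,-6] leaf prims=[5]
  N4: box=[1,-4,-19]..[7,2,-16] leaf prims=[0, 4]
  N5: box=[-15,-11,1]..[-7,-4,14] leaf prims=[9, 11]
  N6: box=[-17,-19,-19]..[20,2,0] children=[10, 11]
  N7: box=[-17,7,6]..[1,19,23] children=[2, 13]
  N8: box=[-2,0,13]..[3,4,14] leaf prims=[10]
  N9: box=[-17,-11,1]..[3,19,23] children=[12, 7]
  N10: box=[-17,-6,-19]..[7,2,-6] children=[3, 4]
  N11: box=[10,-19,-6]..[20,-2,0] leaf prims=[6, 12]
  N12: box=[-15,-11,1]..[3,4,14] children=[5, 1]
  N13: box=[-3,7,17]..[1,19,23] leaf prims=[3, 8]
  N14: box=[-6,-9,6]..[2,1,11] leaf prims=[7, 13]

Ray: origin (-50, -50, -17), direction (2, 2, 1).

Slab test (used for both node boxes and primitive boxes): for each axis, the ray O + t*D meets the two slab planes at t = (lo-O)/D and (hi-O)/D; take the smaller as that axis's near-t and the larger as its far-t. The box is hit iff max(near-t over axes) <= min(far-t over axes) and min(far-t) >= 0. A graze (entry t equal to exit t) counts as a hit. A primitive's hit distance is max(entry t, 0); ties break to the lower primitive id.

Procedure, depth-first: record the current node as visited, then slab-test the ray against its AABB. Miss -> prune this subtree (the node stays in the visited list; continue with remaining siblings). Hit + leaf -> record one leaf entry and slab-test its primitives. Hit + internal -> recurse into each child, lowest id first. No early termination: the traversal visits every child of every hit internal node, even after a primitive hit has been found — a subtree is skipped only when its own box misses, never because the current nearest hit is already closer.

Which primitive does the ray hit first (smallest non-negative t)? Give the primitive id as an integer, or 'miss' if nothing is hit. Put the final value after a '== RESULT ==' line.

Walk:
N0 x:[33/2,35] y:[31/2,69/2] z:[-2,40] -> hit [33/2,69/2], descend [6, 9]
  N6 x:[33/2,35] y:[31/2,26] z:[-2,17] -> hit [33/2,17], descend [10, 11]
    N10 x:[33/2,57/2] y:[22,26] z:[-2,11] -> miss, prune
    N11 x:[30,35] y:[31/2,24] z:[11,17] -> miss, prune
  N9 x:[33/2,53/2] y:[39/2,69/2] z:[18,40] -> hit [39/2,53/2], descend [7, 12]
    N7 x:[33/2,51/2] y:[57/2,69/2] z:[23,40] -> miss, prune
    N12 x:[35/2,53/2] y:[39/2,27] z:[18,31] -> hit [39/2,53/2], descend [1, 5]
      N1 x:[22,53/2] y:[41/2,27] z:[23,31] -> hit [23,53/2], descend [8, 14]
        N8 x:[24,53/2] y:[25,27] z:[30,31] -> miss, prune
        N14 x:[22,26] y:[41/2,51/2] z:[23,28] -> hit [23,51/2] leaf, test {P7(miss), P13(miss)}
      N5 x:[35/2,43/2] y:[39/2,23] z:[18,31] -> hit [39/2,43/2] leaf, test {P9(miss), P11@t=21}

Summary -> nodes [0, 6, 10, 11, 9, 7, 12, 1, 8, 14, 5]; box-tests=11; leaf-entries=2; first=P11

== RESULT ==
11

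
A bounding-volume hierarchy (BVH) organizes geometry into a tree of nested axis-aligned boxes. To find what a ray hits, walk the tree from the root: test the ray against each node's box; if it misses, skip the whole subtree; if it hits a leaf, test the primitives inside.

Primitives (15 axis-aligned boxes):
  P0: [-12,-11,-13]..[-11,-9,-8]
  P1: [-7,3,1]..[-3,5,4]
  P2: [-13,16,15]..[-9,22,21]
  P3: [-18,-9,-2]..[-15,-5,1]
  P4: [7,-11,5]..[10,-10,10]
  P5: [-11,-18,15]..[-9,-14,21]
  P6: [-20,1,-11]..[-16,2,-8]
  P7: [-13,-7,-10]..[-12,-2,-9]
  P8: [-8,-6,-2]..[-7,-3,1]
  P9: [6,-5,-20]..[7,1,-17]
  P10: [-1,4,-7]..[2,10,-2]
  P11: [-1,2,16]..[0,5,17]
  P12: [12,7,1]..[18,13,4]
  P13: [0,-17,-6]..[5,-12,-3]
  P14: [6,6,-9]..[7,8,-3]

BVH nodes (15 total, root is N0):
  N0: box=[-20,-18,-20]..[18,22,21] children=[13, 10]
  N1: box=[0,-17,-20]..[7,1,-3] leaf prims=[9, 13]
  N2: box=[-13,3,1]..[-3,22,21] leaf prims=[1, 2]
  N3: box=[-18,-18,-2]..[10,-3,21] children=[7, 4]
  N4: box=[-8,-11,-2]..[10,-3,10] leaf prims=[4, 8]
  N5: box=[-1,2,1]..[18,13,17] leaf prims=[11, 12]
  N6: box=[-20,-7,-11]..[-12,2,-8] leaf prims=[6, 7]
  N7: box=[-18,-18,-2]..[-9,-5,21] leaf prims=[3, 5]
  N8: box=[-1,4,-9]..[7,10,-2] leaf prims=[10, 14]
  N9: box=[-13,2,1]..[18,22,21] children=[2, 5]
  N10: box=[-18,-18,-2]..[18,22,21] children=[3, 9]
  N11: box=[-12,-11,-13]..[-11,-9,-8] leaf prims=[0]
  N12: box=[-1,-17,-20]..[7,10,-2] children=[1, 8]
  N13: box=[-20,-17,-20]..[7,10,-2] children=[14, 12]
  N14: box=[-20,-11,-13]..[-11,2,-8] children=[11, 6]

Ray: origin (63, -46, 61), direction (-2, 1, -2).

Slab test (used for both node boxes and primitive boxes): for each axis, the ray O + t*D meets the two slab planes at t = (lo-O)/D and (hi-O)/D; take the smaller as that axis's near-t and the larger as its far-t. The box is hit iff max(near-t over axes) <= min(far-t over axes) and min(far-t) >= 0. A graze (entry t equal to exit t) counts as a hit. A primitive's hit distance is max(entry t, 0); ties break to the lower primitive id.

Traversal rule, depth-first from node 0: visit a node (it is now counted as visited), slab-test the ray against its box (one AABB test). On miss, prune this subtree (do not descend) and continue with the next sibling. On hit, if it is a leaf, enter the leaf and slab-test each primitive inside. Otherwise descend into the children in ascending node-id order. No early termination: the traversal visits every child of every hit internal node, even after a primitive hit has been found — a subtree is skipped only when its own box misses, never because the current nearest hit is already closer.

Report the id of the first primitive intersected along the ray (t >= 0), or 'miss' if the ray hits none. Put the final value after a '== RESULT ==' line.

Walk:
N0 x:[45/2,83/2] y:[28,68] z:[20,81/2] -> hit [28,81/2], descend [10, 13]
  N10 x:[45/2,81/2] y:[28,68] z:[20,63/2] -> hit [28,63/2], descend [3, 9]
    N3 x:[53/2,81/2] y:[28,43] z:[20,63/2] -> hit [28,63/2], descend [4, 7]
      N4 x:[53/2,71/2] y:[35,43] z:[51/2,63/2] -> miss, prune
      N7 x:[36,81/2] y:[28,41] z:[20,63/2] -> miss, prune
    N9 x:[45/2,38] y:[48,68] z:[20,30] -> miss, prune
  N13 x:[28,83/2] y:[29,56] z:[63/2,81/2] -> hit [63/2,81/2], descend [12, 14]
    N12 x:[28,32] y:[29,56] z:[63/2,81/2] -> hit [63/2,32], descend [1, 8]
      N1 x:[28,63/2] y:[29,47] z:[32,81/2] -> miss, prune
      N8 x:[28,32] y:[50,56] z:[63/2,35] -> miss, prune
    N14 x:[37,83/2] y:[35,48] z:[69/2,37] -> hit [37,37], descend [6, 11]
      N6 x:[75/2,83/2] y:[39,48] z:[69/2,36] -> miss, prune
      N11 x:[37,75/2] y:[35,37] z:[69/2,37] -> hit [37,37] leaf, test {P0@t=37}

order=[0, 10, 3, 4, 7, 9, 13, 12, 1, 8, 14, 6, 11]  |boxes|=13  |leaves|=1  hit=P0

== RESULT ==
0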